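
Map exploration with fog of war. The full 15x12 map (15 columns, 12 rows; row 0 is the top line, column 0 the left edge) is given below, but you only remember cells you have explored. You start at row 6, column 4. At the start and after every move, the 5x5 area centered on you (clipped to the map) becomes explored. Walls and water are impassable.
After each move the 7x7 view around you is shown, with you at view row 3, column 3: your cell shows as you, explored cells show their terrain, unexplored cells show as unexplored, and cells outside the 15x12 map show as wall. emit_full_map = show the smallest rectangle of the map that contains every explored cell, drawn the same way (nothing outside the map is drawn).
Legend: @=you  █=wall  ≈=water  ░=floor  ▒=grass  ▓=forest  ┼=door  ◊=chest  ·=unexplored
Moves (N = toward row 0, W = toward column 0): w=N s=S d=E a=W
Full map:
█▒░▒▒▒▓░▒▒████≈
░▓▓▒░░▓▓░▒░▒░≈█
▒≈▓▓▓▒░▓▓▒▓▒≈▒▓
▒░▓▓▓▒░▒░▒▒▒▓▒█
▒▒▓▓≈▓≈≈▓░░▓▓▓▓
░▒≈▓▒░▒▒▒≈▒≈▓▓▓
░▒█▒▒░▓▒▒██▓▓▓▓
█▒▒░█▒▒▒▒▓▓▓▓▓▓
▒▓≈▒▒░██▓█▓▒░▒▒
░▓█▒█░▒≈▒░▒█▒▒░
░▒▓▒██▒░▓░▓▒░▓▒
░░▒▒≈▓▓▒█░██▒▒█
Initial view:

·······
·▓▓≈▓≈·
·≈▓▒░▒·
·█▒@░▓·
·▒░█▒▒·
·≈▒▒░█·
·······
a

·······
·▒▓▓≈▓≈
·▒≈▓▒░▒
·▒█@▒░▓
·▒▒░█▒▒
·▓≈▒▒░█
·······

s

·▒▓▓≈▓≈
·▒≈▓▒░▒
·▒█▒▒░▓
·▒▒@█▒▒
·▓≈▒▒░█
·▓█▒█░·
·······

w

·······
·▒▓▓≈▓≈
·▒≈▓▒░▒
·▒█@▒░▓
·▒▒░█▒▒
·▓≈▒▒░█
·▓█▒█░·

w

·······
·░▓▓▓▒·
·▒▓▓≈▓≈
·▒≈@▒░▒
·▒█▒▒░▓
·▒▒░█▒▒
·▓≈▒▒░█

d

·······
░▓▓▓▒░·
▒▓▓≈▓≈·
▒≈▓@░▒·
▒█▒▒░▓·
▒▒░█▒▒·
▓≈▒▒░█·

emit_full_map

░▓▓▓▒░
▒▓▓≈▓≈
▒≈▓@░▒
▒█▒▒░▓
▒▒░█▒▒
▓≈▒▒░█
▓█▒█░·

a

·······
·░▓▓▓▒░
·▒▓▓≈▓≈
·▒≈@▒░▒
·▒█▒▒░▓
·▒▒░█▒▒
·▓≈▒▒░█

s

·░▓▓▓▒░
·▒▓▓≈▓≈
·▒≈▓▒░▒
·▒█@▒░▓
·▒▒░█▒▒
·▓≈▒▒░█
·▓█▒█░·

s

·▒▓▓≈▓≈
·▒≈▓▒░▒
·▒█▒▒░▓
·▒▒@█▒▒
·▓≈▒▒░█
·▓█▒█░·
·······

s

·▒≈▓▒░▒
·▒█▒▒░▓
·▒▒░█▒▒
·▓≈@▒░█
·▓█▒█░·
·▒▓▒██·
·······

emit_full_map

░▓▓▓▒░
▒▓▓≈▓≈
▒≈▓▒░▒
▒█▒▒░▓
▒▒░█▒▒
▓≈@▒░█
▓█▒█░·
▒▓▒██·

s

·▒█▒▒░▓
·▒▒░█▒▒
·▓≈▒▒░█
·▓█@█░·
·▒▓▒██·
·░▒▒≈▓·
███████

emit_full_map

░▓▓▓▒░
▒▓▓≈▓≈
▒≈▓▒░▒
▒█▒▒░▓
▒▒░█▒▒
▓≈▒▒░█
▓█@█░·
▒▓▒██·
░▒▒≈▓·


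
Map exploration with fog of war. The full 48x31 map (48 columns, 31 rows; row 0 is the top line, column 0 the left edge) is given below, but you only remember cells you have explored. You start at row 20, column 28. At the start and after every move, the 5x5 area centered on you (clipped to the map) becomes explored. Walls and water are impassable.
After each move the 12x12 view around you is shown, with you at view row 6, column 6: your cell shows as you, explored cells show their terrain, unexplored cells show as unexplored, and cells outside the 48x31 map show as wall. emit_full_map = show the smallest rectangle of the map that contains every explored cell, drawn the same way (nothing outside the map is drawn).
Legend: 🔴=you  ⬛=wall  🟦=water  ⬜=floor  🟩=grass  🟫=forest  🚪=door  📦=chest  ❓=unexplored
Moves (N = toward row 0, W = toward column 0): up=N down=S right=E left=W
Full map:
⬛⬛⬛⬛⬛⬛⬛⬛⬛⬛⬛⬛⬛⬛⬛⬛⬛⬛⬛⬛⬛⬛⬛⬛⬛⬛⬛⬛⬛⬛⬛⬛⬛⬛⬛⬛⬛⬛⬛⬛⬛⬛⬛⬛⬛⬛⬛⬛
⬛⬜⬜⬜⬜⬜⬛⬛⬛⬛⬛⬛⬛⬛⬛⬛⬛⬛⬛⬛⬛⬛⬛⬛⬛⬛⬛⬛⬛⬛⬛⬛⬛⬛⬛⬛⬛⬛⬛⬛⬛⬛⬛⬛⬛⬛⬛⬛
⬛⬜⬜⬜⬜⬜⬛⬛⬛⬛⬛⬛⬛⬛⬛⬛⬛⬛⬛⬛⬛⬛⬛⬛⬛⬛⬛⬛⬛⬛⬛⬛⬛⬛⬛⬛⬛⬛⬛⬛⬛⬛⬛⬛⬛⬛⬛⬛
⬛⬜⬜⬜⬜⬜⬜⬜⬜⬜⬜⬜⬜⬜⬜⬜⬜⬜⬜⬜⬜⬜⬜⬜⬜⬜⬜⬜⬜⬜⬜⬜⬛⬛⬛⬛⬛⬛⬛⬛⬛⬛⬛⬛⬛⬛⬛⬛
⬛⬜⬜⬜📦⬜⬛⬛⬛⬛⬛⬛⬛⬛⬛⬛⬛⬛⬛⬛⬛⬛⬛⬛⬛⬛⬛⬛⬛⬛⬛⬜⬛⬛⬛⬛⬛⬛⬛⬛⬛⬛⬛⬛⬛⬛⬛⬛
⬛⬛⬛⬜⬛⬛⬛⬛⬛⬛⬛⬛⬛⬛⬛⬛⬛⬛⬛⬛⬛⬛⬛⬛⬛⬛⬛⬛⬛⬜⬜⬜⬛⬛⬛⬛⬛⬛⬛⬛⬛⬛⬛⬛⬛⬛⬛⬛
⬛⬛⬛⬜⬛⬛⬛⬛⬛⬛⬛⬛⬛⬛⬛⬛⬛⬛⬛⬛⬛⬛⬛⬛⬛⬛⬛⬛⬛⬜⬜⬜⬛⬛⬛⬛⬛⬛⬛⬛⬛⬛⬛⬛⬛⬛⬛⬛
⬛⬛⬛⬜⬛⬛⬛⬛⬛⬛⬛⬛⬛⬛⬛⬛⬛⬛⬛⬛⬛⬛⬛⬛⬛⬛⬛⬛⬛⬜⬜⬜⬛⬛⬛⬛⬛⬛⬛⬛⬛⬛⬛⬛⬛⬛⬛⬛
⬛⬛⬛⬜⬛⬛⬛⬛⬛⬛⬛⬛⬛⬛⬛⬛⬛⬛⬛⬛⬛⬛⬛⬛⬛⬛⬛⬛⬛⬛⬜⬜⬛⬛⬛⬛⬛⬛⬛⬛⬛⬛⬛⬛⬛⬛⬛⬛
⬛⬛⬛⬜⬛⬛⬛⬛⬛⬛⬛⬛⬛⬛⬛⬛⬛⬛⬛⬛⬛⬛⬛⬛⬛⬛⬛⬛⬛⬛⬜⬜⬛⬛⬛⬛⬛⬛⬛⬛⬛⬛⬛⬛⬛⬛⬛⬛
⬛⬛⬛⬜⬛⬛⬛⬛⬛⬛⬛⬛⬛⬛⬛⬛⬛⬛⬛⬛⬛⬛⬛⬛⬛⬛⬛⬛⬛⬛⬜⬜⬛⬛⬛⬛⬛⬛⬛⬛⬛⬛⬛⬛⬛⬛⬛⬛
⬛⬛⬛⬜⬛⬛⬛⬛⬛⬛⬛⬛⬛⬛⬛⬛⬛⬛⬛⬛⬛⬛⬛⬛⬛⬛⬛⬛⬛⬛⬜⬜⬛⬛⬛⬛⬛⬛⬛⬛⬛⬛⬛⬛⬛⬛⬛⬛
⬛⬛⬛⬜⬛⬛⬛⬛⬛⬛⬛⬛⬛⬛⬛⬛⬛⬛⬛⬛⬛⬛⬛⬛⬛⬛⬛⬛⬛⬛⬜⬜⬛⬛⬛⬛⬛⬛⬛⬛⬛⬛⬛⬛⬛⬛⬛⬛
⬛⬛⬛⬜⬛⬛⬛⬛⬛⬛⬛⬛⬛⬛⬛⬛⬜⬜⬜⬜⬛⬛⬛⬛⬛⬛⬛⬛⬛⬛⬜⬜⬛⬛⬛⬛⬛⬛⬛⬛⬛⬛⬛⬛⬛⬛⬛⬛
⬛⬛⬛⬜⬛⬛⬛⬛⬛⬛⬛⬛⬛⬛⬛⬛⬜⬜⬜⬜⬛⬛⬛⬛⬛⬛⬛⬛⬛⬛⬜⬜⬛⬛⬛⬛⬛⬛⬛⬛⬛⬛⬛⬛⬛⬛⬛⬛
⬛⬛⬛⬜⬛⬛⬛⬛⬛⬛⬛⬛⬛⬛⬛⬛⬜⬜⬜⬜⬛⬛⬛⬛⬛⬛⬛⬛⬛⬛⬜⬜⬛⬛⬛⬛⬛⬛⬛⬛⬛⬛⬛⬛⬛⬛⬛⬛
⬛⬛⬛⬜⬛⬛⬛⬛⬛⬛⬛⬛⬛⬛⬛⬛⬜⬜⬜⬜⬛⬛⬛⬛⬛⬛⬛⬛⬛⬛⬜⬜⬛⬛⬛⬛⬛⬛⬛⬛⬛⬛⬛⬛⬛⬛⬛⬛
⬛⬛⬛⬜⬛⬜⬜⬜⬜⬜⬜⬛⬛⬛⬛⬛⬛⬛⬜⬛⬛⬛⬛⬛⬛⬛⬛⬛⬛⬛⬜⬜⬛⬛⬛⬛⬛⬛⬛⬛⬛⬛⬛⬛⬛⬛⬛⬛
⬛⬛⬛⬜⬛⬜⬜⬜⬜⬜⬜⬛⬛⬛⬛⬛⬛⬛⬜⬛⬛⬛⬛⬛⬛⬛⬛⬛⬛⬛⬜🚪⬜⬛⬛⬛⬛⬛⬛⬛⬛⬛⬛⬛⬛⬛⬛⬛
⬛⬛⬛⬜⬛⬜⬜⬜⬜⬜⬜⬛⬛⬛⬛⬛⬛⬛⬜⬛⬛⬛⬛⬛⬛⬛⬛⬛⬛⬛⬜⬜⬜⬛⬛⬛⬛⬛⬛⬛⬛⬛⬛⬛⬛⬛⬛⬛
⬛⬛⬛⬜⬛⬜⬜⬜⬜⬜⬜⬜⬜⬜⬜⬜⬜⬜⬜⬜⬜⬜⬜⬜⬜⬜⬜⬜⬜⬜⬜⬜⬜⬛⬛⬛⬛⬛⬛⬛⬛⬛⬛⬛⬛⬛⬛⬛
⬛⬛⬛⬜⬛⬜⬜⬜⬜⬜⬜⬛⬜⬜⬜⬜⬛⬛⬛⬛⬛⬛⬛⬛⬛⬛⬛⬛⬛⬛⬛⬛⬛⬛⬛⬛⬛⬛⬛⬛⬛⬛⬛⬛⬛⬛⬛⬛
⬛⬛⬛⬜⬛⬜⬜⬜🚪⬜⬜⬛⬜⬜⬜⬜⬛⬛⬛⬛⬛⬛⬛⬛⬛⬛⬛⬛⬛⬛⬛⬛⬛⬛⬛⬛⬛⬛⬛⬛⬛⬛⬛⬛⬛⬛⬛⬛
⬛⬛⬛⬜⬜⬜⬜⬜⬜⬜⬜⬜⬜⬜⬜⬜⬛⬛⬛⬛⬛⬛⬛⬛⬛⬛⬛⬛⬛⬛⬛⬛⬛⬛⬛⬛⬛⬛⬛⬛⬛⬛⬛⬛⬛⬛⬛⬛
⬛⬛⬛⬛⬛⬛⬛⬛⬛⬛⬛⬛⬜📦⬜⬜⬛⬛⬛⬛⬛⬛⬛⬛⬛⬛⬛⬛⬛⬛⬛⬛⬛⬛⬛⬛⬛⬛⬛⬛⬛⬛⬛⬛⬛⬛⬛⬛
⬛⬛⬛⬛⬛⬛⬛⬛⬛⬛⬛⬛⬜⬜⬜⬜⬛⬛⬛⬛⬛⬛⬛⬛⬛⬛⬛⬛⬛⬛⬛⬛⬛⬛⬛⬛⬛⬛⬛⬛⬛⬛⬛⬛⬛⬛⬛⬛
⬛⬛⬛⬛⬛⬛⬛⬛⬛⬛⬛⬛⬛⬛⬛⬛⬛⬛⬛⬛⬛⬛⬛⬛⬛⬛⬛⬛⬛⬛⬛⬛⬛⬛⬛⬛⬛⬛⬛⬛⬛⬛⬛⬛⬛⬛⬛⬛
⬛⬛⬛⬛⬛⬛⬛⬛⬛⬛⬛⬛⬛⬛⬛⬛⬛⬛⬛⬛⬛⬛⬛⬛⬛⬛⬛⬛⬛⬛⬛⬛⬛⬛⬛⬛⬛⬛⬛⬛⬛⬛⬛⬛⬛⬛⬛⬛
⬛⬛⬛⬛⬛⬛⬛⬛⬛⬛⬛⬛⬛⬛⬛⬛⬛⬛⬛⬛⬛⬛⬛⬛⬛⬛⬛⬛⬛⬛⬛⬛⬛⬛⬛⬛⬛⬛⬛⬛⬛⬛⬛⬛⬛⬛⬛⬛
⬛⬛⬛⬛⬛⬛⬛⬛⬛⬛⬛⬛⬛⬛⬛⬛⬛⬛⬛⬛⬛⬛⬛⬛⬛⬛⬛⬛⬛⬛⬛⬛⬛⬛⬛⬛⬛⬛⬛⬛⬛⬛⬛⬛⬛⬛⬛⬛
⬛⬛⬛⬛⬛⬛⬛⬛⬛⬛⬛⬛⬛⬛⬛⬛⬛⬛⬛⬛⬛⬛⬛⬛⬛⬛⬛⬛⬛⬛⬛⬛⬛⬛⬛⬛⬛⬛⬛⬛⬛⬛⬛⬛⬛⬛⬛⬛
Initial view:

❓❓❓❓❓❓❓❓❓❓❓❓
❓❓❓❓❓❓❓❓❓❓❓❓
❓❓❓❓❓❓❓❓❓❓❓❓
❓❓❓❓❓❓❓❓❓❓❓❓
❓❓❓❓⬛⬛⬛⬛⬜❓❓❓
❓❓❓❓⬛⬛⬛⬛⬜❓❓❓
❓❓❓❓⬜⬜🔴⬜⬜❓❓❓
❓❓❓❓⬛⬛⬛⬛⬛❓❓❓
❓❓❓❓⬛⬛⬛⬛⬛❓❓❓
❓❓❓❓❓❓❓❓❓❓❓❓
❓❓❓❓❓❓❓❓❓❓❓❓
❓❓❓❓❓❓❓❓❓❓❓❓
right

❓❓❓❓❓❓❓❓❓❓❓❓
❓❓❓❓❓❓❓❓❓❓❓❓
❓❓❓❓❓❓❓❓❓❓❓❓
❓❓❓❓❓❓❓❓❓❓❓❓
❓❓❓⬛⬛⬛⬛⬜🚪❓❓❓
❓❓❓⬛⬛⬛⬛⬜⬜❓❓❓
❓❓❓⬜⬜⬜🔴⬜⬜❓❓❓
❓❓❓⬛⬛⬛⬛⬛⬛❓❓❓
❓❓❓⬛⬛⬛⬛⬛⬛❓❓❓
❓❓❓❓❓❓❓❓❓❓❓❓
❓❓❓❓❓❓❓❓❓❓❓❓
❓❓❓❓❓❓❓❓❓❓❓❓

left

❓❓❓❓❓❓❓❓❓❓❓❓
❓❓❓❓❓❓❓❓❓❓❓❓
❓❓❓❓❓❓❓❓❓❓❓❓
❓❓❓❓❓❓❓❓❓❓❓❓
❓❓❓❓⬛⬛⬛⬛⬜🚪❓❓
❓❓❓❓⬛⬛⬛⬛⬜⬜❓❓
❓❓❓❓⬜⬜🔴⬜⬜⬜❓❓
❓❓❓❓⬛⬛⬛⬛⬛⬛❓❓
❓❓❓❓⬛⬛⬛⬛⬛⬛❓❓
❓❓❓❓❓❓❓❓❓❓❓❓
❓❓❓❓❓❓❓❓❓❓❓❓
❓❓❓❓❓❓❓❓❓❓❓❓

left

❓❓❓❓❓❓❓❓❓❓❓❓
❓❓❓❓❓❓❓❓❓❓❓❓
❓❓❓❓❓❓❓❓❓❓❓❓
❓❓❓❓❓❓❓❓❓❓❓❓
❓❓❓❓⬛⬛⬛⬛⬛⬜🚪❓
❓❓❓❓⬛⬛⬛⬛⬛⬜⬜❓
❓❓❓❓⬜⬜🔴⬜⬜⬜⬜❓
❓❓❓❓⬛⬛⬛⬛⬛⬛⬛❓
❓❓❓❓⬛⬛⬛⬛⬛⬛⬛❓
❓❓❓❓❓❓❓❓❓❓❓❓
❓❓❓❓❓❓❓❓❓❓❓❓
❓❓❓❓❓❓❓❓❓❓❓❓

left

❓❓❓❓❓❓❓❓❓❓❓❓
❓❓❓❓❓❓❓❓❓❓❓❓
❓❓❓❓❓❓❓❓❓❓❓❓
❓❓❓❓❓❓❓❓❓❓❓❓
❓❓❓❓⬛⬛⬛⬛⬛⬛⬜🚪
❓❓❓❓⬛⬛⬛⬛⬛⬛⬜⬜
❓❓❓❓⬜⬜🔴⬜⬜⬜⬜⬜
❓❓❓❓⬛⬛⬛⬛⬛⬛⬛⬛
❓❓❓❓⬛⬛⬛⬛⬛⬛⬛⬛
❓❓❓❓❓❓❓❓❓❓❓❓
❓❓❓❓❓❓❓❓❓❓❓❓
❓❓❓❓❓❓❓❓❓❓❓❓

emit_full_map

⬛⬛⬛⬛⬛⬛⬜🚪
⬛⬛⬛⬛⬛⬛⬜⬜
⬜⬜🔴⬜⬜⬜⬜⬜
⬛⬛⬛⬛⬛⬛⬛⬛
⬛⬛⬛⬛⬛⬛⬛⬛

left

❓❓❓❓❓❓❓❓❓❓❓❓
❓❓❓❓❓❓❓❓❓❓❓❓
❓❓❓❓❓❓❓❓❓❓❓❓
❓❓❓❓❓❓❓❓❓❓❓❓
❓❓❓❓⬛⬛⬛⬛⬛⬛⬛⬜
❓❓❓❓⬛⬛⬛⬛⬛⬛⬛⬜
❓❓❓❓⬜⬜🔴⬜⬜⬜⬜⬜
❓❓❓❓⬛⬛⬛⬛⬛⬛⬛⬛
❓❓❓❓⬛⬛⬛⬛⬛⬛⬛⬛
❓❓❓❓❓❓❓❓❓❓❓❓
❓❓❓❓❓❓❓❓❓❓❓❓
❓❓❓❓❓❓❓❓❓❓❓❓

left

❓❓❓❓❓❓❓❓❓❓❓❓
❓❓❓❓❓❓❓❓❓❓❓❓
❓❓❓❓❓❓❓❓❓❓❓❓
❓❓❓❓❓❓❓❓❓❓❓❓
❓❓❓❓⬛⬛⬛⬛⬛⬛⬛⬛
❓❓❓❓⬛⬛⬛⬛⬛⬛⬛⬛
❓❓❓❓⬜⬜🔴⬜⬜⬜⬜⬜
❓❓❓❓⬛⬛⬛⬛⬛⬛⬛⬛
❓❓❓❓⬛⬛⬛⬛⬛⬛⬛⬛
❓❓❓❓❓❓❓❓❓❓❓❓
❓❓❓❓❓❓❓❓❓❓❓❓
❓❓❓❓❓❓❓❓❓❓❓❓

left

❓❓❓❓❓❓❓❓❓❓❓❓
❓❓❓❓❓❓❓❓❓❓❓❓
❓❓❓❓❓❓❓❓❓❓❓❓
❓❓❓❓❓❓❓❓❓❓❓❓
❓❓❓❓⬛⬛⬛⬛⬛⬛⬛⬛
❓❓❓❓⬛⬛⬛⬛⬛⬛⬛⬛
❓❓❓❓⬜⬜🔴⬜⬜⬜⬜⬜
❓❓❓❓⬛⬛⬛⬛⬛⬛⬛⬛
❓❓❓❓⬛⬛⬛⬛⬛⬛⬛⬛
❓❓❓❓❓❓❓❓❓❓❓❓
❓❓❓❓❓❓❓❓❓❓❓❓
❓❓❓❓❓❓❓❓❓❓❓❓


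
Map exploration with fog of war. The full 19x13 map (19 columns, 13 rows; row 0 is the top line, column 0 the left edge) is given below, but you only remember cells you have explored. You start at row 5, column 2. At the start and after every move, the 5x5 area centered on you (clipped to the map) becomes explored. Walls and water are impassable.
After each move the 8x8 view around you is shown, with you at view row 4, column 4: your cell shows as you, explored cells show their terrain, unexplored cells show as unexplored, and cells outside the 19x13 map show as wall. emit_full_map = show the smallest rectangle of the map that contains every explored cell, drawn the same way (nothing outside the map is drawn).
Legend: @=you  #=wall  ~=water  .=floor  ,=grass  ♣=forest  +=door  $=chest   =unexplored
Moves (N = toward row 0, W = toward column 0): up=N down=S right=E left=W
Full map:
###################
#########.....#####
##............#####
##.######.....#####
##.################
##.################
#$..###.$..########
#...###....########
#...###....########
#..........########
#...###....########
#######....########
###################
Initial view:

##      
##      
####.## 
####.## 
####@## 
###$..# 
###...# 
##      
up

##      
##      
####... 
####.## 
####@## 
####.## 
###$..# 
###...# 

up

########
##      
####### 
####... 
####@## 
####.## 
####.## 
###$..# 

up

########
########
####### 
####### 
####@.. 
####.## 
####.## 
####.## 

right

########
########
####### 
####### 
###.@.. 
###.### 
###.### 
###.##  

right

########
########
####### 
####### 
##..@.. 
##.#### 
##.#### 
##.##   

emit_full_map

#######
#######
##..@..
##.####
##.####
##.##  
#$..#  
#...#  

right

########
########
####### 
####### 
#...@.. 
#.##### 
#.##### 
#.##    

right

########
########
####### 
####### 
....@.. 
.###### 
.###### 
.##     

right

########
########
####### 
######. 
....@.. 
######. 
####### 
##      

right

########
########
####### 
#####.. 
....@.. 
#####.. 
####### 
#       

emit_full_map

###########
#########..
##......@..
##.######..
##.########
##.##      
#$..#      
#...#      

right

########
########
####### 
####... 
....@.. 
####... 
####### 
        

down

########
####### 
####... 
....... 
####@.. 
####### 
  ##### 
        

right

########
######  
###.... 
....... 
###.@.. 
####### 
 ###### 
        

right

########
#####   
##..... 
....... 
##..@.. 
####### 
####### 
        

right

########
####    
#.....# 
......# 
#...@.# 
####### 
####### 
        

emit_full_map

############   
#########.....#
##............#
##.######...@.#
##.############
##.##  ########
#$..#          
#...#          

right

########
###     
.....## 
.....## 
....@## 
####### 
####### 
        

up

########
########
####### 
.....## 
....@## 
.....## 
####### 
####### 

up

########
########
########
####### 
....@## 
.....## 
.....## 
####### 

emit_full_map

################
#########....@##
##............##
##.######.....##
##.#############
##.##  #########
#$..#           
#...#           


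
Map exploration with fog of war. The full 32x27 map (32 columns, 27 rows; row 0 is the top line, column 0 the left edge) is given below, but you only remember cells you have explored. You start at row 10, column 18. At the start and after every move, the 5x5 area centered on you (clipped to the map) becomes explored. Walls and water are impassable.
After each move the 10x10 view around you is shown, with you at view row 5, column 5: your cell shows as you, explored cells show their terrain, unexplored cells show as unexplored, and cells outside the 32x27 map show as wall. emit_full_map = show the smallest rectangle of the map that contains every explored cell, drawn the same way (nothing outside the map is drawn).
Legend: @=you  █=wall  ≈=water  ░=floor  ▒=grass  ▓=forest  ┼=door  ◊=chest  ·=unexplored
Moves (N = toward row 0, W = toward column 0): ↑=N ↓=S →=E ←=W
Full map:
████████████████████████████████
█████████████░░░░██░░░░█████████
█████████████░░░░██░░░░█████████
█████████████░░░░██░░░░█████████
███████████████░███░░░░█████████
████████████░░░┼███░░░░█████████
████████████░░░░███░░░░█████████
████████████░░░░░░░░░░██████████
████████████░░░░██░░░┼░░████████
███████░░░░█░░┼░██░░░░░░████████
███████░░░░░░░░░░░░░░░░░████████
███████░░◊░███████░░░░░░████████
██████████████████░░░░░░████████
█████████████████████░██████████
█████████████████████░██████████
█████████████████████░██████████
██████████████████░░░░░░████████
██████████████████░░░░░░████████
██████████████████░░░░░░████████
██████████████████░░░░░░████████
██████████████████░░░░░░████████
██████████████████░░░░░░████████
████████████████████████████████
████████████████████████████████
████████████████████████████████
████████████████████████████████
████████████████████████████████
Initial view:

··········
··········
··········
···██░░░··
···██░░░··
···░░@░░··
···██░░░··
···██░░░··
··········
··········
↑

··········
··········
··········
···░░░░░··
···██░░░··
···██@░░··
···░░░░░··
···██░░░··
···██░░░··
··········

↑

··········
··········
··········
···███░░··
···░░░░░··
···██@░░··
···██░░░··
···░░░░░··
···██░░░··
···██░░░··

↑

··········
··········
··········
···███░░··
···███░░··
···░░@░░··
···██░░░··
···██░░░··
···░░░░░··
···██░░░··

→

··········
··········
··········
··███░░░··
··███░░░··
··░░░@░░··
··██░░░┼··
··██░░░░··
··░░░░░···
··██░░░···

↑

··········
··········
··········
···██░░░··
··███░░░··
··███@░░··
··░░░░░░··
··██░░░┼··
··██░░░░··
··░░░░░···

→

··········
··········
··········
··██░░░░··
·███░░░░··
·███░@░░··
·░░░░░░█··
·██░░░┼░··
·██░░░░···
·░░░░░····

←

··········
··········
··········
···██░░░░·
··███░░░░·
··███@░░░·
··░░░░░░█·
··██░░░┼░·
··██░░░░··
··░░░░░···

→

··········
··········
··········
··██░░░░··
·███░░░░··
·███░@░░··
·░░░░░░█··
·██░░░┼░··
·██░░░░···
·░░░░░····

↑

··········
··········
··········
···█░░░░··
··██░░░░··
·███░@░░··
·███░░░░··
·░░░░░░█··
·██░░░┼░··
·██░░░░···

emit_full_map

··█░░░░
·██░░░░
███░@░░
███░░░░
░░░░░░█
██░░░┼░
██░░░░·
░░░░░··
██░░░··
██░░░··

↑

██████████
··········
··········
···█░░░░··
···█░░░░··
··██░@░░··
·███░░░░··
·███░░░░··
·░░░░░░█··
·██░░░┼░··

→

██████████
··········
··········
··█░░░░█··
··█░░░░█··
·██░░@░█··
███░░░░█··
███░░░░█··
░░░░░░█···
██░░░┼░···

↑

██████████
██████████
··········
···░░░░█··
··█░░░░█··
··█░░@░█··
·██░░░░█··
███░░░░█··
███░░░░█··
░░░░░░█···

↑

██████████
██████████
██████████
···█████··
···░░░░█··
··█░░@░█··
··█░░░░█··
·██░░░░█··
███░░░░█··
███░░░░█··

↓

██████████
██████████
···█████··
···░░░░█··
··█░░░░█··
··█░░@░█··
·██░░░░█··
███░░░░█··
███░░░░█··
░░░░░░█···

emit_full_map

···█████
···░░░░█
··█░░░░█
··█░░@░█
·██░░░░█
███░░░░█
███░░░░█
░░░░░░█·
██░░░┼░·
██░░░░··
░░░░░···
██░░░···
██░░░···

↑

██████████
██████████
██████████
···█████··
···░░░░█··
··█░░@░█··
··█░░░░█··
·██░░░░█··
███░░░░█··
███░░░░█··

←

██████████
██████████
██████████
···██████·
···█░░░░█·
···█░@░░█·
···█░░░░█·
··██░░░░█·
·███░░░░█·
·███░░░░█·

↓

██████████
██████████
···██████·
···█░░░░█·
···█░░░░█·
···█░@░░█·
··██░░░░█·
·███░░░░█·
·███░░░░█·
·░░░░░░█··

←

██████████
██████████
····██████
···██░░░░█
···██░░░░█
···██@░░░█
···██░░░░█
··███░░░░█
··███░░░░█
··░░░░░░█·

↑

██████████
██████████
██████████
···███████
···██░░░░█
···██@░░░█
···██░░░░█
···██░░░░█
··███░░░░█
··███░░░░█

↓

██████████
██████████
···███████
···██░░░░█
···██░░░░█
···██@░░░█
···██░░░░█
··███░░░░█
··███░░░░█
··░░░░░░█·

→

██████████
██████████
··███████·
··██░░░░█·
··██░░░░█·
··██░@░░█·
··██░░░░█·
·███░░░░█·
·███░░░░█·
·░░░░░░█··

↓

██████████
··███████·
··██░░░░█·
··██░░░░█·
··██░░░░█·
··██░@░░█·
·███░░░░█·
·███░░░░█·
·░░░░░░█··
·██░░░┼░··

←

██████████
···███████
···██░░░░█
···██░░░░█
···██░░░░█
···██@░░░█
··███░░░░█
··███░░░░█
··░░░░░░█·
··██░░░┼░·

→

██████████
··███████·
··██░░░░█·
··██░░░░█·
··██░░░░█·
··██░@░░█·
·███░░░░█·
·███░░░░█·
·░░░░░░█··
·██░░░┼░··

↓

··███████·
··██░░░░█·
··██░░░░█·
··██░░░░█·
··██░░░░█·
·███░@░░█·
·███░░░░█·
·░░░░░░█··
·██░░░┼░··
·██░░░░···

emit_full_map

·███████
·██░░░░█
·██░░░░█
·██░░░░█
·██░░░░█
███░@░░█
███░░░░█
░░░░░░█·
██░░░┼░·
██░░░░··
░░░░░···
██░░░···
██░░░···


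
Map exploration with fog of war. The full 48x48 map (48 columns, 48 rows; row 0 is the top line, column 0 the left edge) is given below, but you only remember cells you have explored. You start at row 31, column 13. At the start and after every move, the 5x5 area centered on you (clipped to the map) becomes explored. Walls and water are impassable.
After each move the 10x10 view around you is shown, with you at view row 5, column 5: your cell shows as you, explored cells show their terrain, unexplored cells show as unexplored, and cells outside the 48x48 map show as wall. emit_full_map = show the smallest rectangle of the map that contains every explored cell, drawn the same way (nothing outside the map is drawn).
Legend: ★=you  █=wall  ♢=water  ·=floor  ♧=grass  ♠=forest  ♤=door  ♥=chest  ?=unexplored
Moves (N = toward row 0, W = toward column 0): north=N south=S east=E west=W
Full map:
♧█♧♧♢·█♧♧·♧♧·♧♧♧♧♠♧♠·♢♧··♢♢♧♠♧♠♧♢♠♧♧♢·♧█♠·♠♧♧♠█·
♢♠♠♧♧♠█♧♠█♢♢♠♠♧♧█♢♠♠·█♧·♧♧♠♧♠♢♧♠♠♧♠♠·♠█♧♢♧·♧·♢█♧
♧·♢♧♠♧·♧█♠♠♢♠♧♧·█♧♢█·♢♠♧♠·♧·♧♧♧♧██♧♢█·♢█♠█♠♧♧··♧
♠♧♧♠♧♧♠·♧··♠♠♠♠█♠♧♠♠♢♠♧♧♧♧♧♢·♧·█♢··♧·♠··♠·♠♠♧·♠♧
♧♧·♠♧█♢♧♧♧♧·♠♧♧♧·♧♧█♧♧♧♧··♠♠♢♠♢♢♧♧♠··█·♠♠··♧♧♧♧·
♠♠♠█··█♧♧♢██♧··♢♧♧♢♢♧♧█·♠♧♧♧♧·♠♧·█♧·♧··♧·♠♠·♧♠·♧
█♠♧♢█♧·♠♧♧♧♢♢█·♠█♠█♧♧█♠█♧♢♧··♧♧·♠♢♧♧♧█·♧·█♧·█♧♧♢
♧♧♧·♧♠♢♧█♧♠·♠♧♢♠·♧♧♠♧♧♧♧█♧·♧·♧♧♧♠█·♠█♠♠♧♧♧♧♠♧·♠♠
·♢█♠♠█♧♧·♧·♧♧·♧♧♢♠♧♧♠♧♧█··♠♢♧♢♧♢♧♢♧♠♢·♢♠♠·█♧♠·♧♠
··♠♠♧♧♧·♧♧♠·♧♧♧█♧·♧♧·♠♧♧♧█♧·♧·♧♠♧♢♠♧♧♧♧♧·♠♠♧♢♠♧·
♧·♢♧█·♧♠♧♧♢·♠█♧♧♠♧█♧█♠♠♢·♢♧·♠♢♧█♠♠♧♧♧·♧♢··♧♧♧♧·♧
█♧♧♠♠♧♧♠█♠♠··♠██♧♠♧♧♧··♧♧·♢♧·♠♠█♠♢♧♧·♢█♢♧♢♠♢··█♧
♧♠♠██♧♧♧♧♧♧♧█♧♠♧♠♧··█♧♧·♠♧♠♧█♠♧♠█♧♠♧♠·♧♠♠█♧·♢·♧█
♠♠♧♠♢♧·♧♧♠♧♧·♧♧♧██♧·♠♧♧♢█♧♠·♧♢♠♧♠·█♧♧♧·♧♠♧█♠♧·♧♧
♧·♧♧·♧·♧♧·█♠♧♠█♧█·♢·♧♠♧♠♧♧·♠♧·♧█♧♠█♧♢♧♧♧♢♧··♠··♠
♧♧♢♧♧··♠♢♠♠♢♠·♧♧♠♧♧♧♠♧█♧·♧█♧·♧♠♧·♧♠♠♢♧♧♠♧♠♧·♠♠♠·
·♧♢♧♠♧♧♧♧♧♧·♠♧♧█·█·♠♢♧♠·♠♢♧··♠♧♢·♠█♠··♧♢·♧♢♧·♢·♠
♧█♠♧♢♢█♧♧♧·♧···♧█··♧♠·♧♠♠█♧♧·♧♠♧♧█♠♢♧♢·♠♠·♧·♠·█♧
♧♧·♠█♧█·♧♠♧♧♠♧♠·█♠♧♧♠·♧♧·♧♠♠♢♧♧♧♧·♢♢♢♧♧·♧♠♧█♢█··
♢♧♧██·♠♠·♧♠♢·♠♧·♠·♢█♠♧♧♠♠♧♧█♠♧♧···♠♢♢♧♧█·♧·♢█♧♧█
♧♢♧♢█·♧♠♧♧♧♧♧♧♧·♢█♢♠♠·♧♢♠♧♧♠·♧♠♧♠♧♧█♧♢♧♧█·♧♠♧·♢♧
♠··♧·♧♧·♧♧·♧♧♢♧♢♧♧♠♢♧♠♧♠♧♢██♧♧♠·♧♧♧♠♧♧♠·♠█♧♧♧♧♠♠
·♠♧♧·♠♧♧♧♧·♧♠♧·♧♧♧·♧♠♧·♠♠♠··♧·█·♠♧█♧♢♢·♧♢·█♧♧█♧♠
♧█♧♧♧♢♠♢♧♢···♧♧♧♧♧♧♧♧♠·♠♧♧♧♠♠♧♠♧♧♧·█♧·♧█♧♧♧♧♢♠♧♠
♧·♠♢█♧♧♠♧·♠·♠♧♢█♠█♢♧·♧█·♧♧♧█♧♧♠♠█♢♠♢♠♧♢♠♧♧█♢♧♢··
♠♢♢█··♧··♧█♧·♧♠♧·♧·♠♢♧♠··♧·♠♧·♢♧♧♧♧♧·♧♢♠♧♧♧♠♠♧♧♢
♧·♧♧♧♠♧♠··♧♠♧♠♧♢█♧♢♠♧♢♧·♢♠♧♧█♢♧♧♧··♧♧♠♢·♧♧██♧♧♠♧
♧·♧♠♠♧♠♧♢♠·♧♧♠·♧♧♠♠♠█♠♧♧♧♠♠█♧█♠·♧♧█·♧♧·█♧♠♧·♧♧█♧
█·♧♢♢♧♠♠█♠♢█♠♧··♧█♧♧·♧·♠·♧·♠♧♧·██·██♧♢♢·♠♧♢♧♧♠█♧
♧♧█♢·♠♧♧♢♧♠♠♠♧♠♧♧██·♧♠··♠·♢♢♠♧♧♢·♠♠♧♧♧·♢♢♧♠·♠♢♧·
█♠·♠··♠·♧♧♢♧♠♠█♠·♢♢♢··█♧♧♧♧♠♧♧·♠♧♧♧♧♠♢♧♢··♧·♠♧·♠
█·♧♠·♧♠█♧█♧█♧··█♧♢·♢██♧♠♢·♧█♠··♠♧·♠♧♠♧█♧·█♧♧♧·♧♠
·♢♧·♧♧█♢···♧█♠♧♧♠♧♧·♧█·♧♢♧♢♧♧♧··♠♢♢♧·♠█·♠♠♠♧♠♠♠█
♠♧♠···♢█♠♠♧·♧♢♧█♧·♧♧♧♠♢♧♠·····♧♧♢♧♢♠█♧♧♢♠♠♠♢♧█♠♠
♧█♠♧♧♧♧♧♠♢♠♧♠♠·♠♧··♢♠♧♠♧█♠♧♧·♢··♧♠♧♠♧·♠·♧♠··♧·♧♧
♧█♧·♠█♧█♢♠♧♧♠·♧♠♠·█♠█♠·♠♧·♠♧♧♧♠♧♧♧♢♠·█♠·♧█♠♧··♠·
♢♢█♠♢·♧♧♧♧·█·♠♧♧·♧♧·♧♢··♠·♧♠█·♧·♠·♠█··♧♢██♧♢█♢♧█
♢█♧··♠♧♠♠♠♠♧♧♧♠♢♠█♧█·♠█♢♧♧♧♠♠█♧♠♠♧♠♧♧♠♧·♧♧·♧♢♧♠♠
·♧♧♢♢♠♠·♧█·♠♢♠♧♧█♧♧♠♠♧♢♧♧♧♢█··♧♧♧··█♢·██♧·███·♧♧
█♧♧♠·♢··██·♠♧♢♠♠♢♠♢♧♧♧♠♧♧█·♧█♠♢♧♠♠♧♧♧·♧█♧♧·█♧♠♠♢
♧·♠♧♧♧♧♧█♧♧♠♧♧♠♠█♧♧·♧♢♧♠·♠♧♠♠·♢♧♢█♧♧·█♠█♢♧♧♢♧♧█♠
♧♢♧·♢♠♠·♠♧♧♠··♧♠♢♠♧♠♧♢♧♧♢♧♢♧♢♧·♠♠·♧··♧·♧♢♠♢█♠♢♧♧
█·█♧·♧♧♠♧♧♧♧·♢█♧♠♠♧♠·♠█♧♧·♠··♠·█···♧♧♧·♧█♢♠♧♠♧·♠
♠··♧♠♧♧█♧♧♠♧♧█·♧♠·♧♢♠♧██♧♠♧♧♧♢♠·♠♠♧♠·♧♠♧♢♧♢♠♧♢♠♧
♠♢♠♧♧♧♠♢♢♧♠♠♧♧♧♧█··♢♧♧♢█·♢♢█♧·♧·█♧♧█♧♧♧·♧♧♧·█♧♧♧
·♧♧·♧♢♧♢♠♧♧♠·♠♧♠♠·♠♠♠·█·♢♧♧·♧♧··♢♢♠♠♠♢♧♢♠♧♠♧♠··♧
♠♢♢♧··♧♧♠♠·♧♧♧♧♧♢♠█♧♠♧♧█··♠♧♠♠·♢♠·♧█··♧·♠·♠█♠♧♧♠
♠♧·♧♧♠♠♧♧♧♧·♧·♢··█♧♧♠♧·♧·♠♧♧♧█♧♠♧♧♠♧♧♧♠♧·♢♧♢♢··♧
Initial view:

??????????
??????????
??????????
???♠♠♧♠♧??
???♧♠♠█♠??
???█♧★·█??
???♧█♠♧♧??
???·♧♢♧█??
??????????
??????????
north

??????????
??????????
??????????
???█♠♧··??
???♠♠♧♠♧??
???♧♠★█♠??
???█♧··█??
???♧█♠♧♧??
???·♧♢♧█??
??????????

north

??????????
??????????
??????????
???♧♧♠·♧??
???█♠♧··??
???♠♠★♠♧??
???♧♠♠█♠??
???█♧··█??
???♧█♠♧♧??
???·♧♢♧█??

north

??????????
??????????
??????????
???♠♧♠♧♢??
???♧♧♠·♧??
???█♠★··??
???♠♠♧♠♧??
???♧♠♠█♠??
???█♧··█??
???♧█♠♧♧??

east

??????????
??????????
??????????
??♠♧♠♧♢█??
??♧♧♠·♧♧??
??█♠♧★·♧??
??♠♠♧♠♧♧??
??♧♠♠█♠·??
??█♧··█???
??♧█♠♧♧???

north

??????????
??????????
??????????
???·♧♠♧·??
??♠♧♠♧♢█??
??♧♧♠★♧♧??
??█♠♧··♧??
??♠♠♧♠♧♧??
??♧♠♠█♠·??
??█♧··█???

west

??????????
??????????
??????????
???♧·♧♠♧·?
???♠♧♠♧♢█?
???♧♧★·♧♧?
???█♠♧··♧?
???♠♠♧♠♧♧?
???♧♠♠█♠·?
???█♧··█??

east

??????????
??????????
??????????
??♧·♧♠♧·??
??♠♧♠♧♢█??
??♧♧♠★♧♧??
??█♠♧··♧??
??♠♠♧♠♧♧??
??♧♠♠█♠·??
??█♧··█???

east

??????????
??????????
??????????
?♧·♧♠♧·♧??
?♠♧♠♧♢█♧??
?♧♧♠·★♧♠??
?█♠♧··♧█??
?♠♠♧♠♧♧█??
?♧♠♠█♠·???
?█♧··█????

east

??????????
??????????
??????????
♧·♧♠♧·♧·??
♠♧♠♧♢█♧♢??
♧♧♠·♧★♠♠??
█♠♧··♧█♧??
♠♠♧♠♧♧██??
♧♠♠█♠·????
█♧··█?????

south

??????????
??????????
♧·♧♠♧·♧·??
♠♧♠♧♢█♧♢??
♧♧♠·♧♧♠♠??
█♠♧··★█♧??
♠♠♧♠♧♧██??
♧♠♠█♠·♢♢??
█♧··█?????
♧█♠♧♧?????

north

??????????
??????????
??????????
♧·♧♠♧·♧·??
♠♧♠♧♢█♧♢??
♧♧♠·♧★♠♠??
█♠♧··♧█♧??
♠♠♧♠♧♧██??
♧♠♠█♠·♢♢??
█♧··█?????

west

??????????
??????????
??????????
?♧·♧♠♧·♧·?
?♠♧♠♧♢█♧♢?
?♧♧♠·★♧♠♠?
?█♠♧··♧█♧?
?♠♠♧♠♧♧██?
?♧♠♠█♠·♢♢?
?█♧··█????

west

??????????
??????????
??????????
??♧·♧♠♧·♧·
??♠♧♠♧♢█♧♢
??♧♧♠★♧♧♠♠
??█♠♧··♧█♧
??♠♠♧♠♧♧██
??♧♠♠█♠·♢♢
??█♧··█???

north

??????????
??????????
??????????
???♠♧♢█♠??
??♧·♧♠♧·♧·
??♠♧♠★♢█♧♢
??♧♧♠·♧♧♠♠
??█♠♧··♧█♧
??♠♠♧♠♧♧██
??♧♠♠█♠·♢♢

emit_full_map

?♠♧♢█♠??
♧·♧♠♧·♧·
♠♧♠★♢█♧♢
♧♧♠·♧♧♠♠
█♠♧··♧█♧
♠♠♧♠♧♧██
♧♠♠█♠·♢♢
█♧··█???
♧█♠♧♧???
·♧♢♧█???

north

??????????
??????????
??????????
???·♧♧♧♧??
???♠♧♢█♠??
??♧·♧★♧·♧·
??♠♧♠♧♢█♧♢
??♧♧♠·♧♧♠♠
??█♠♧··♧█♧
??♠♠♧♠♧♧██

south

??????????
??????????
???·♧♧♧♧??
???♠♧♢█♠??
??♧·♧♠♧·♧·
??♠♧♠★♢█♧♢
??♧♧♠·♧♧♠♠
??█♠♧··♧█♧
??♠♠♧♠♧♧██
??♧♠♠█♠·♢♢

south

??????????
???·♧♧♧♧??
???♠♧♢█♠??
??♧·♧♠♧·♧·
??♠♧♠♧♢█♧♢
??♧♧♠★♧♧♠♠
??█♠♧··♧█♧
??♠♠♧♠♧♧██
??♧♠♠█♠·♢♢
??█♧··█???

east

??????????
??·♧♧♧♧???
??♠♧♢█♠???
?♧·♧♠♧·♧·?
?♠♧♠♧♢█♧♢?
?♧♧♠·★♧♠♠?
?█♠♧··♧█♧?
?♠♠♧♠♧♧██?
?♧♠♠█♠·♢♢?
?█♧··█????

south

??·♧♧♧♧???
??♠♧♢█♠???
?♧·♧♠♧·♧·?
?♠♧♠♧♢█♧♢?
?♧♧♠·♧♧♠♠?
?█♠♧·★♧█♧?
?♠♠♧♠♧♧██?
?♧♠♠█♠·♢♢?
?█♧··█????
?♧█♠♧♧????

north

??????????
??·♧♧♧♧???
??♠♧♢█♠???
?♧·♧♠♧·♧·?
?♠♧♠♧♢█♧♢?
?♧♧♠·★♧♠♠?
?█♠♧··♧█♧?
?♠♠♧♠♧♧██?
?♧♠♠█♠·♢♢?
?█♧··█????

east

??????????
?·♧♧♧♧????
?♠♧♢█♠????
♧·♧♠♧·♧·??
♠♧♠♧♢█♧♢??
♧♧♠·♧★♠♠??
█♠♧··♧█♧??
♠♠♧♠♧♧██??
♧♠♠█♠·♢♢??
█♧··█?????

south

?·♧♧♧♧????
?♠♧♢█♠????
♧·♧♠♧·♧·??
♠♧♠♧♢█♧♢??
♧♧♠·♧♧♠♠??
█♠♧··★█♧??
♠♠♧♠♧♧██??
♧♠♠█♠·♢♢??
█♧··█?????
♧█♠♧♧?????

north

??????????
?·♧♧♧♧????
?♠♧♢█♠????
♧·♧♠♧·♧·??
♠♧♠♧♢█♧♢??
♧♧♠·♧★♠♠??
█♠♧··♧█♧??
♠♠♧♠♧♧██??
♧♠♠█♠·♢♢??
█♧··█?????

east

??????????
·♧♧♧♧?????
♠♧♢█♠?????
·♧♠♧·♧·♠??
♧♠♧♢█♧♢♠??
♧♠·♧♧★♠♠??
♠♧··♧█♧♧??
♠♧♠♧♧██·??
♠♠█♠·♢♢???
♧··█??????

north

??????????
??????????
·♧♧♧♧?????
♠♧♢█♠█♢♧??
·♧♠♧·♧·♠??
♧♠♧♢█★♢♠??
♧♠·♧♧♠♠♠??
♠♧··♧█♧♧??
♠♧♠♧♧██·??
♠♠█♠·♢♢???

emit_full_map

?·♧♧♧♧???
?♠♧♢█♠█♢♧
♧·♧♠♧·♧·♠
♠♧♠♧♢█★♢♠
♧♧♠·♧♧♠♠♠
█♠♧··♧█♧♧
♠♠♧♠♧♧██·
♧♠♠█♠·♢♢?
█♧··█????
♧█♠♧♧????
·♧♢♧█????


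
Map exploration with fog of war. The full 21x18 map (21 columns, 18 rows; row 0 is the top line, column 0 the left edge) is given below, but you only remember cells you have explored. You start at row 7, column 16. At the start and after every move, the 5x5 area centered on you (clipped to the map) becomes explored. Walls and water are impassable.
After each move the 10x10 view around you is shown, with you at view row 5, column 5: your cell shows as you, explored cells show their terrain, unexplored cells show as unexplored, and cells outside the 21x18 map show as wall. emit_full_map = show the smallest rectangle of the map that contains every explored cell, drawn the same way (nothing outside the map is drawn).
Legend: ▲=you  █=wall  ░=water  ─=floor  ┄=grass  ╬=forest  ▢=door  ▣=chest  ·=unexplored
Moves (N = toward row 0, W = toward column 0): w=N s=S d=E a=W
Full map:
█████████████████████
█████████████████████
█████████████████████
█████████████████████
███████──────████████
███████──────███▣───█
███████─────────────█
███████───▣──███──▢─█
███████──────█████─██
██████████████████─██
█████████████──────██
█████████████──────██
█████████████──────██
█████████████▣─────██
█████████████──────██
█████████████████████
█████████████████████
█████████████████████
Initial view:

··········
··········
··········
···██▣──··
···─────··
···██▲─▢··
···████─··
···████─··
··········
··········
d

·········█
·········█
·········█
··██▣───·█
··──────·█
··██─▲▢─·█
··████─█·█
··████─█·█
·········█
·········█

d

········██
········██
········██
·██▣───███
·──────███
·██──▲─███
·████─████
·████─████
········██
········██

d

·······███
·······███
·······███
██▣───████
──────████
██──▢▲████
████─█████
████─█████
·······███
·······███

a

········██
········██
········██
·██▣───███
·──────███
·██──▲─███
·████─████
·████─████
········██
········██

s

········██
········██
·██▣───███
·──────███
·██──▢─███
·████▲████
·████─████
···───████
········██
········██

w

········██
········██
········██
·██▣───███
·──────███
·██──▲─███
·████─████
·████─████
···───████
········██

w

········██
········██
········██
···███████
·██▣───███
·────▲─███
·██──▢─███
·████─████
·████─████
···───████

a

·········█
·········█
·········█
···███████
··██▣───██
··───▲──██
··██──▢─██
··████─███
··████─███
····───███

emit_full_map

·██████
██▣───█
───▲──█
██──▢─█
████─██
████─██
··───██

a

··········
··········
··········
···███████
···██▣───█
···──▲───█
···██──▢─█
···████─██
···████─██
·····───██

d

·········█
·········█
·········█
··████████
··██▣───██
··───▲──██
··██──▢─██
··████─███
··████─███
····───███

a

··········
··········
··········
···███████
···██▣───█
···──▲───█
···██──▢─█
···████─██
···████─██
·····───██

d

·········█
·········█
·········█
··████████
··██▣───██
··───▲──██
··██──▢─██
··████─███
··████─███
····───███

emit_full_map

███████
██▣───█
───▲──█
██──▢─█
████─██
████─██
··───██

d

········██
········██
········██
·█████████
·██▣───███
·────▲─███
·██──▢─███
·████─████
·████─████
···───████
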